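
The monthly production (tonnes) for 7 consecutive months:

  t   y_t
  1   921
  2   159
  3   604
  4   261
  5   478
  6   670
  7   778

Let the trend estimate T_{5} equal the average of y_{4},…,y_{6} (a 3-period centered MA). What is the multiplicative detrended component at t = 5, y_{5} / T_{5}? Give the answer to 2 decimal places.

1.02

Trend T_5 = (261 + 478 + 670) / 3 = 1409/3 = 469.6667
Ratio to trend: 478 / 469.6667 = 1.02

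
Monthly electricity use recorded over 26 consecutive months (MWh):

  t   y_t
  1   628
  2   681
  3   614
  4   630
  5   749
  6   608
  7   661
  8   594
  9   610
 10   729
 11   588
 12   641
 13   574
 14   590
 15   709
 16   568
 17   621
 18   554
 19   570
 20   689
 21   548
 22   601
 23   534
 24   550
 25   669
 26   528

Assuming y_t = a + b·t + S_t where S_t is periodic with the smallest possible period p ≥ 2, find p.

5

First differences y_{t+1} − y_t: 53, -67, 16, 119, -141, 53, -67, 16, 119, -141, 53, -67, …
The difference pattern repeats every 5 terms and not for any smaller step, so p = 5.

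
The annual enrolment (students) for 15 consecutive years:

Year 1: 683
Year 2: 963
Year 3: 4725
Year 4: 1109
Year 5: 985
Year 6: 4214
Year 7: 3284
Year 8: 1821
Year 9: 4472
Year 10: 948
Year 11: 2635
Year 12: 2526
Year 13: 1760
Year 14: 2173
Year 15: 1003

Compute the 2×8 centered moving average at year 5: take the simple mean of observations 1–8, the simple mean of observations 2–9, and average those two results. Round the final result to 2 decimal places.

Sum over 1–8: 683 + 963 + 4725 + 1109 + 985 + 4214 + 3284 + 1821 = 17784
Sum over 2–9: 963 + 4725 + 1109 + 985 + 4214 + 3284 + 1821 + 4472 = 21573
CMA at t=5 = (17784 + 21573) / (2·8) = 39357 / 16 = 2459.81

2459.81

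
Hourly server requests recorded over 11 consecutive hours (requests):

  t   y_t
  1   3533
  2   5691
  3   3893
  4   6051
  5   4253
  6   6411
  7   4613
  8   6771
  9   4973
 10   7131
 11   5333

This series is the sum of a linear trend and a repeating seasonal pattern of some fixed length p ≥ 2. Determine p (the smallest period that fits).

First differences y_{t+1} − y_t: 2158, -1798, 2158, -1798, 2158, -1798, …
The difference pattern repeats every 2 terms and not for any smaller step, so p = 2.

2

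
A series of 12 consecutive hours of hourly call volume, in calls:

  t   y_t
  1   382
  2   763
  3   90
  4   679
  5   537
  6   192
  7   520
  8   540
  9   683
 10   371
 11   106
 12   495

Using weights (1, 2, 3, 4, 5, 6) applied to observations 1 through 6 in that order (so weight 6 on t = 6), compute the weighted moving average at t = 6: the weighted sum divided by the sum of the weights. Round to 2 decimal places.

415.76

Weighted sum: 1·382 + 2·763 + 3·90 + 4·679 + 5·537 + 6·192 = 382 + 1526 + 270 + 2716 + 2685 + 1152 = 8731
Weight total: 1 + 2 + 3 + 4 + 5 + 6 = 21
WMA = 8731 / 21 = 415.76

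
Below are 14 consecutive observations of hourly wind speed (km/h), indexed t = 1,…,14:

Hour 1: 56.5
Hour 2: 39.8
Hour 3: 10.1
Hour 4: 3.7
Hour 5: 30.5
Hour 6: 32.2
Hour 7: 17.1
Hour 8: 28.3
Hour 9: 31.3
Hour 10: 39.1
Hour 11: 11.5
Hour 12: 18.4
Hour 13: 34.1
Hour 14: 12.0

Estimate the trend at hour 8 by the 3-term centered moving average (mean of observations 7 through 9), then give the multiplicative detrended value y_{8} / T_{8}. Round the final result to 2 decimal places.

Trend T_8 = (17.1 + 28.3 + 31.3) / 3 = 76.7/3 = 25.5667
Ratio to trend: 28.3 / 25.5667 = 1.11

1.11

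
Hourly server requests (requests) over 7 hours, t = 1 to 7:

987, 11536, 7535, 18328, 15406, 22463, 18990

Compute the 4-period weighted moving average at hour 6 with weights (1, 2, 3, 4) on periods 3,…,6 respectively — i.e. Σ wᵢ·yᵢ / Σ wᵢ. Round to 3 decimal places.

Weighted sum: 1·7535 + 2·18328 + 3·15406 + 4·22463 = 7535 + 36656 + 46218 + 89852 = 180261
Weight total: 1 + 2 + 3 + 4 = 10
WMA = 180261 / 10 = 18026.100

18026.100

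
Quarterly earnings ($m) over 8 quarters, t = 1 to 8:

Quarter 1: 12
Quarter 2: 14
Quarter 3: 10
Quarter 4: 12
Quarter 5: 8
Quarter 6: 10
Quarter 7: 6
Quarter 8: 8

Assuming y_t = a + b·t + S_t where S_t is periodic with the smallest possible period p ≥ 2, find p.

First differences y_{t+1} − y_t: 2, -4, 2, -4, 2, -4, …
The difference pattern repeats every 2 terms and not for any smaller step, so p = 2.

2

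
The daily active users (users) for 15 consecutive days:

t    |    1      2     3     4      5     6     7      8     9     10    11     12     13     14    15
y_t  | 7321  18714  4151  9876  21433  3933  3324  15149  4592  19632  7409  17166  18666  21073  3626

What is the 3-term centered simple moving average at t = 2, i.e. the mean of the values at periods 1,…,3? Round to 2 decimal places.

Sum of periods 1–3: 7321 + 18714 + 4151 = 30186
Divide by 3: 30186 / 3 = 10062.00

10062.00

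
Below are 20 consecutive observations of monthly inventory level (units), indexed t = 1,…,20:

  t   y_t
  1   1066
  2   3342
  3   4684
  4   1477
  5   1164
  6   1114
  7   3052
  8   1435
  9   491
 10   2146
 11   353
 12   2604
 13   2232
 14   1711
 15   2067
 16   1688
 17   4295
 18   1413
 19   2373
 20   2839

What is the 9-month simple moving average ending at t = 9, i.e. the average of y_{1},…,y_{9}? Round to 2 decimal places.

Sum of periods 1–9: 1066 + 3342 + 4684 + 1477 + 1164 + 1114 + 3052 + 1435 + 491 = 17825
Divide by 9: 17825 / 9 = 1980.56

1980.56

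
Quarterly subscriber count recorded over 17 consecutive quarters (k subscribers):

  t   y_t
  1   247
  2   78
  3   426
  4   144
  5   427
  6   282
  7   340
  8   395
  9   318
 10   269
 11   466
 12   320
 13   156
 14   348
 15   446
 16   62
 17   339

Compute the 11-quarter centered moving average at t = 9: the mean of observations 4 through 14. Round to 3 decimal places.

Sum of periods 4–14: 144 + 427 + 282 + 340 + 395 + 318 + 269 + 466 + 320 + 156 + 348 = 3465
Divide by 11: 3465 / 11 = 315.000

315.000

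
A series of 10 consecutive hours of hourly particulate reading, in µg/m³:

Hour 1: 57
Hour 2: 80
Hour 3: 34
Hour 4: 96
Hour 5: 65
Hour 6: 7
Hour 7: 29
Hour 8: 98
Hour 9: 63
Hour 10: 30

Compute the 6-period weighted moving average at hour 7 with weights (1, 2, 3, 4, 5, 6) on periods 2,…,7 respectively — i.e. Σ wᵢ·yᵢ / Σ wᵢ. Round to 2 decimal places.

43.10

Weighted sum: 1·80 + 2·34 + 3·96 + 4·65 + 5·7 + 6·29 = 80 + 68 + 288 + 260 + 35 + 174 = 905
Weight total: 1 + 2 + 3 + 4 + 5 + 6 = 21
WMA = 905 / 21 = 43.10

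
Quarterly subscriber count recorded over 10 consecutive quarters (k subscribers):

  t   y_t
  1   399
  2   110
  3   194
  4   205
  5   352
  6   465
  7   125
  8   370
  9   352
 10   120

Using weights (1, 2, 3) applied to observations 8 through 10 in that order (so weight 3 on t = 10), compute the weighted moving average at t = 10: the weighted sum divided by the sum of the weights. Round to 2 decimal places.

Weighted sum: 1·370 + 2·352 + 3·120 = 370 + 704 + 360 = 1434
Weight total: 1 + 2 + 3 = 6
WMA = 1434 / 6 = 239.00

239.00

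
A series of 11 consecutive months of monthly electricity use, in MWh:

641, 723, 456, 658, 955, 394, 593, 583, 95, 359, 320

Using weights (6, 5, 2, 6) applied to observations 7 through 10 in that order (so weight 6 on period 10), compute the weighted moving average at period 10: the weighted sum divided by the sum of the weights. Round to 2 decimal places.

464.05

Weighted sum: 6·593 + 5·583 + 2·95 + 6·359 = 3558 + 2915 + 190 + 2154 = 8817
Weight total: 6 + 5 + 2 + 6 = 19
WMA = 8817 / 19 = 464.05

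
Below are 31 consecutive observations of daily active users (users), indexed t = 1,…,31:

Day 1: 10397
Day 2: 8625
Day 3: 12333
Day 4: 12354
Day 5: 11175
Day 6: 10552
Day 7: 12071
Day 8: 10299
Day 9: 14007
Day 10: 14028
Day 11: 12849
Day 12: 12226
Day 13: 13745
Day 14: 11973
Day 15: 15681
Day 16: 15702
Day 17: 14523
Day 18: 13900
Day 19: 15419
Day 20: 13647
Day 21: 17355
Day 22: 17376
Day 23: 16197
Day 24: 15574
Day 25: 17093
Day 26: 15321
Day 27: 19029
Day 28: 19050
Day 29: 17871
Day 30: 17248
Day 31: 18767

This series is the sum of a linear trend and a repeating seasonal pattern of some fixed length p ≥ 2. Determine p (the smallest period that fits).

First differences y_{t+1} − y_t: -1772, 3708, 21, -1179, -623, 1519, -1772, 3708, 21, -1179, -623, 1519, -1772, 3708, …
The difference pattern repeats every 6 terms and not for any smaller step, so p = 6.

6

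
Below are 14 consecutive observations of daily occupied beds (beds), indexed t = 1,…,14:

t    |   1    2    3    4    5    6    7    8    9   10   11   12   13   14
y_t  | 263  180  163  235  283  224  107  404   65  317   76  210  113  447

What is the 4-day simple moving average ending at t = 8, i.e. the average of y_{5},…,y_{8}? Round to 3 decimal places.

Sum of periods 5–8: 283 + 224 + 107 + 404 = 1018
Divide by 4: 1018 / 4 = 254.500

254.500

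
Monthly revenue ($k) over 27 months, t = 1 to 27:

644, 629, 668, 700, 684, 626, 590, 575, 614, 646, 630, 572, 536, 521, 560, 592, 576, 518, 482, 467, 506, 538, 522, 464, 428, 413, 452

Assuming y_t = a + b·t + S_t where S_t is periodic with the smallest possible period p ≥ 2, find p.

First differences y_{t+1} − y_t: -15, 39, 32, -16, -58, -36, -15, 39, 32, -16, -58, -36, -15, 39, …
The difference pattern repeats every 6 terms and not for any smaller step, so p = 6.

6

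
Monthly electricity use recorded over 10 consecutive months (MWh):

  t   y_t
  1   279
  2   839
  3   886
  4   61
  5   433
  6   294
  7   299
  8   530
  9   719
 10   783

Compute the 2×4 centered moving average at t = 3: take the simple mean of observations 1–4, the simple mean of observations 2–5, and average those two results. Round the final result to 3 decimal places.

Sum over 1–4: 279 + 839 + 886 + 61 = 2065
Sum over 2–5: 839 + 886 + 61 + 433 = 2219
CMA at t=3 = (2065 + 2219) / (2·4) = 4284 / 8 = 535.500

535.500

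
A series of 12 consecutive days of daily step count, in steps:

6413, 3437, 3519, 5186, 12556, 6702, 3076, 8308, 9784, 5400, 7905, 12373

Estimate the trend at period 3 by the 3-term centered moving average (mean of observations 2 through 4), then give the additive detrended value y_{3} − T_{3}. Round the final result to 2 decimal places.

-528.33

Trend T_3 = (3437 + 3519 + 5186) / 3 = 12142/3 = 4047.3333
Detrended value: 3519 − 4047.3333 = -528.33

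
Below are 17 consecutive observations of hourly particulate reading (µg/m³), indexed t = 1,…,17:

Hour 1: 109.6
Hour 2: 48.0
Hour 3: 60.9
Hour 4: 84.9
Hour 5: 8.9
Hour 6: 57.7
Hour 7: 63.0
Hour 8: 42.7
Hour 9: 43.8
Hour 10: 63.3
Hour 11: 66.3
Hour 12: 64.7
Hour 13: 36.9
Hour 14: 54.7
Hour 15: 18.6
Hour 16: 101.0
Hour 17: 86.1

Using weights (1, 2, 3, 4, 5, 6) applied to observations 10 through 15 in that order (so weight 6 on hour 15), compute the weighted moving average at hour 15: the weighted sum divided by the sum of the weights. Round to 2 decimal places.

43.94

Weighted sum: 1·63.3 + 2·66.3 + 3·64.7 + 4·36.9 + 5·54.7 + 6·18.6 = 63.3 + 132.6 + 194.1 + 147.6 + 273.5 + 111.6 = 922.7
Weight total: 1 + 2 + 3 + 4 + 5 + 6 = 21
WMA = 922.7 / 21 = 43.94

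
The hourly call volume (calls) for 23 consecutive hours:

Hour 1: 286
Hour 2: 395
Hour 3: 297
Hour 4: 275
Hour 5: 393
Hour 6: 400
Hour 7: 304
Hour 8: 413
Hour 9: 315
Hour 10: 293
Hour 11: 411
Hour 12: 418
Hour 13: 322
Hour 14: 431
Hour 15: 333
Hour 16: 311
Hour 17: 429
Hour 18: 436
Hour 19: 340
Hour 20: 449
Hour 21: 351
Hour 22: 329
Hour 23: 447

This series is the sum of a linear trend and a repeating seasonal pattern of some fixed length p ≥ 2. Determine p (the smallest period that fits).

6

First differences y_{t+1} − y_t: 109, -98, -22, 118, 7, -96, 109, -98, -22, 118, 7, -96, 109, -98, …
The difference pattern repeats every 6 terms and not for any smaller step, so p = 6.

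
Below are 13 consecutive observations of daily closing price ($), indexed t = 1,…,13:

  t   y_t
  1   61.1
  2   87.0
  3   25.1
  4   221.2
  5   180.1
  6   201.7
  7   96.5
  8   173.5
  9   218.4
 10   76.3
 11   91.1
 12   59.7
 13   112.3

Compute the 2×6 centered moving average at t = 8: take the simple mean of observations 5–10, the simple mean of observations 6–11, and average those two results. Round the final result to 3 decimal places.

Sum over 5–10: 180.1 + 201.7 + 96.5 + 173.5 + 218.4 + 76.3 = 946.5
Sum over 6–11: 201.7 + 96.5 + 173.5 + 218.4 + 76.3 + 91.1 = 857.5
CMA at t=8 = (946.5 + 857.5) / (2·6) = 1804.0 / 12 = 150.333

150.333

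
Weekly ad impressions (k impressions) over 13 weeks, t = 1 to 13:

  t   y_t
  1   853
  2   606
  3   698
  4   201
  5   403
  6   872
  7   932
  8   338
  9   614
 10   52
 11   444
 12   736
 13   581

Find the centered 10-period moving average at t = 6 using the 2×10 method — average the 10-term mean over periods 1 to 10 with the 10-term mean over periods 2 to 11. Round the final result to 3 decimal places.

536.450

Sum over 1–10: 853 + 606 + 698 + 201 + 403 + 872 + 932 + 338 + 614 + 52 = 5569
Sum over 2–11: 606 + 698 + 201 + 403 + 872 + 932 + 338 + 614 + 52 + 444 = 5160
CMA at t=6 = (5569 + 5160) / (2·10) = 10729 / 20 = 536.450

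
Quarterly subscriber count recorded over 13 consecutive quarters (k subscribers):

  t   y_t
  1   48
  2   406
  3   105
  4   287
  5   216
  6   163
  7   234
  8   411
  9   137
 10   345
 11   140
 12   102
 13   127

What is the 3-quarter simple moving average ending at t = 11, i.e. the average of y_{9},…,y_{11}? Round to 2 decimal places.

Sum of periods 9–11: 137 + 345 + 140 = 622
Divide by 3: 622 / 3 = 207.33

207.33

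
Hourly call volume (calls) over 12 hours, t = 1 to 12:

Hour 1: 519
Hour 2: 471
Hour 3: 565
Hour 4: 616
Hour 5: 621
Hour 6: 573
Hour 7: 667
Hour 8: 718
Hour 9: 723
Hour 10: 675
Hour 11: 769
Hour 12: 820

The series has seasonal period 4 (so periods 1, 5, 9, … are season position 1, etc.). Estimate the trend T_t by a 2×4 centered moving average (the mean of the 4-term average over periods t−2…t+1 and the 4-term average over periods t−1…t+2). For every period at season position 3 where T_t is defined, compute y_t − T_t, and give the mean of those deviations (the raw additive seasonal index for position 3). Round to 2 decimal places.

9.50

Season position 3 occurs at t = 3, 7 (where T_t is defined).
t=3: T_3 = 555.5000; y_3 − T_3 = 565 − 555.5000 = 9.5000
t=7: T_7 = 657.5000; y_7 − T_7 = 667 − 657.5000 = 9.5000
Mean deviation: (9.5000 + 9.5000) / 2 = 9.50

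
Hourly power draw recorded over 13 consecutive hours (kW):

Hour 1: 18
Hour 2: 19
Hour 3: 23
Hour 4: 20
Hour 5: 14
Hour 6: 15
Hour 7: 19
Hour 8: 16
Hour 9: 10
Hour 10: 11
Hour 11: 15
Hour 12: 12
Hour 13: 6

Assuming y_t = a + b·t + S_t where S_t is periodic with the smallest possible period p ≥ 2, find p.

4

First differences y_{t+1} − y_t: 1, 4, -3, -6, 1, 4, -3, -6, 1, 4, …
The difference pattern repeats every 4 terms and not for any smaller step, so p = 4.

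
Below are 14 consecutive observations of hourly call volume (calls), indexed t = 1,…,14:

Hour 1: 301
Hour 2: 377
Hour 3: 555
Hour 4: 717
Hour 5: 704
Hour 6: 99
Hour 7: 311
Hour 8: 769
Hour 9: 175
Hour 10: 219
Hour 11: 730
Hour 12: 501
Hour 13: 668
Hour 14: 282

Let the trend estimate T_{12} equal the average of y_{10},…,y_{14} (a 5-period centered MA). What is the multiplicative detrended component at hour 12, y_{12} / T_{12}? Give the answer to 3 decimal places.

1.044

Trend T_12 = (219 + 730 + 501 + 668 + 282) / 5 = 2400/5 = 480.00000
Ratio to trend: 501 / 480.00000 = 1.044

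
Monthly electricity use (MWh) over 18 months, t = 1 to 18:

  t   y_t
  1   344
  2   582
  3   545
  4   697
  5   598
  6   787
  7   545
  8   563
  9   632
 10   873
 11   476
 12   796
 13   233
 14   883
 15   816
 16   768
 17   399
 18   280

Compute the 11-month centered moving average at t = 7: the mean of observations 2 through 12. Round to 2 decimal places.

Sum of periods 2–12: 582 + 545 + 697 + 598 + 787 + 545 + 563 + 632 + 873 + 476 + 796 = 7094
Divide by 11: 7094 / 11 = 644.91

644.91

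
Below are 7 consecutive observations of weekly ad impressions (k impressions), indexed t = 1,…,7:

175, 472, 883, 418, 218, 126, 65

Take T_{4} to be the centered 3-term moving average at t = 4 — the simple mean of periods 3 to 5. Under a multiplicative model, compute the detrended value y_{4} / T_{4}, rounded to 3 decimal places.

0.826

Trend T_4 = (883 + 418 + 218) / 3 = 1519/3 = 506.33333
Ratio to trend: 418 / 506.33333 = 0.826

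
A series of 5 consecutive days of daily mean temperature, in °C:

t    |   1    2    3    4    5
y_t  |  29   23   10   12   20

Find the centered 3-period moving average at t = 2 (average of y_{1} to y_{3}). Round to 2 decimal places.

Sum of periods 1–3: 29 + 23 + 10 = 62
Divide by 3: 62 / 3 = 20.67

20.67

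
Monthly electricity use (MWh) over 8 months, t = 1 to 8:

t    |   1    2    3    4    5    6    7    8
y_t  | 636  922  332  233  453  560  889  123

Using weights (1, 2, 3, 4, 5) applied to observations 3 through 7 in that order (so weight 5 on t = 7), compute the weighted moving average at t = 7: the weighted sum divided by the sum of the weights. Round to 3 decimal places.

589.467

Weighted sum: 1·332 + 2·233 + 3·453 + 4·560 + 5·889 = 332 + 466 + 1359 + 2240 + 4445 = 8842
Weight total: 1 + 2 + 3 + 4 + 5 = 15
WMA = 8842 / 15 = 589.467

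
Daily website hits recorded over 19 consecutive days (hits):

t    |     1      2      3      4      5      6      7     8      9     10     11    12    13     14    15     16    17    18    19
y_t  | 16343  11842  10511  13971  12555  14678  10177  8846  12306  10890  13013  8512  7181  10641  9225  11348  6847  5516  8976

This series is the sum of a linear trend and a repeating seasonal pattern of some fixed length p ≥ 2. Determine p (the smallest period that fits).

First differences y_{t+1} − y_t: -4501, -1331, 3460, -1416, 2123, -4501, -1331, 3460, -1416, 2123, -4501, -1331, …
The difference pattern repeats every 5 terms and not for any smaller step, so p = 5.

5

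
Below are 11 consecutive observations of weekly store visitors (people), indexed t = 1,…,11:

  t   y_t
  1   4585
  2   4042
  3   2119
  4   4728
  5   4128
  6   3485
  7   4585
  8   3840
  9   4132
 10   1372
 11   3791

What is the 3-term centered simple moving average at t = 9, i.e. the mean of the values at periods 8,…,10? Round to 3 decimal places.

Sum of periods 8–10: 3840 + 4132 + 1372 = 9344
Divide by 3: 9344 / 3 = 3114.667

3114.667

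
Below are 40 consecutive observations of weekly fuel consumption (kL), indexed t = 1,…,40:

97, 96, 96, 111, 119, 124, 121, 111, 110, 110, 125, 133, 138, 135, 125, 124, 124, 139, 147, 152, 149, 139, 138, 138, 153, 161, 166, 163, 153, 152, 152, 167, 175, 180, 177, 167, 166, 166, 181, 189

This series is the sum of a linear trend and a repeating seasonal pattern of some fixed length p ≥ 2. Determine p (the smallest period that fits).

First differences y_{t+1} − y_t: -1, 0, 15, 8, 5, -3, -10, -1, 0, 15, 8, 5, -3, -10, -1, 0, …
The difference pattern repeats every 7 terms and not for any smaller step, so p = 7.

7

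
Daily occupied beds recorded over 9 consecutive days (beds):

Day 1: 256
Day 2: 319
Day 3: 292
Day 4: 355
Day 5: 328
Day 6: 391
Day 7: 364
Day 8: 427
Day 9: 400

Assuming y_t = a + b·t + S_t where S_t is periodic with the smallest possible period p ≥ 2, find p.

First differences y_{t+1} − y_t: 63, -27, 63, -27, 63, -27, …
The difference pattern repeats every 2 terms and not for any smaller step, so p = 2.

2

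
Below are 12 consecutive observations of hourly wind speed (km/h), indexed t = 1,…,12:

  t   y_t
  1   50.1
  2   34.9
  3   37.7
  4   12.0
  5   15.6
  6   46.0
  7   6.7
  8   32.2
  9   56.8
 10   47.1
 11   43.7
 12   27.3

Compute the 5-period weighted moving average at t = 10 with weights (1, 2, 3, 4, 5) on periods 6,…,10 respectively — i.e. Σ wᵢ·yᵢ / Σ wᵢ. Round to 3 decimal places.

41.247

Weighted sum: 1·46.0 + 2·6.7 + 3·32.2 + 4·56.8 + 5·47.1 = 46.0 + 13.4 + 96.6 + 227.2 + 235.5 = 618.7
Weight total: 1 + 2 + 3 + 4 + 5 = 15
WMA = 618.7 / 15 = 41.247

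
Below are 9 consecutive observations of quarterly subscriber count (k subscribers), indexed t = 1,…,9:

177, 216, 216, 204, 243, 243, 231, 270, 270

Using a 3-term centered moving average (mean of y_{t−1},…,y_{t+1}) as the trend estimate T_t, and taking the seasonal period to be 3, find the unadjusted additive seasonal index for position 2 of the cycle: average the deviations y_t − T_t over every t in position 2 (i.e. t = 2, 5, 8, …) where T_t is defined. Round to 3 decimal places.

Season position 2 occurs at t = 2, 5, 8 (where T_t is defined).
t=2: T_2 = 203.00000; y_2 − T_2 = 216 − 203.00000 = 13.00000
t=5: T_5 = 230.00000; y_5 − T_5 = 243 − 230.00000 = 13.00000
t=8: T_8 = 257.00000; y_8 − T_8 = 270 − 257.00000 = 13.00000
Mean deviation: (13.00000 + 13.00000 + 13.00000) / 3 = 13.000

13.000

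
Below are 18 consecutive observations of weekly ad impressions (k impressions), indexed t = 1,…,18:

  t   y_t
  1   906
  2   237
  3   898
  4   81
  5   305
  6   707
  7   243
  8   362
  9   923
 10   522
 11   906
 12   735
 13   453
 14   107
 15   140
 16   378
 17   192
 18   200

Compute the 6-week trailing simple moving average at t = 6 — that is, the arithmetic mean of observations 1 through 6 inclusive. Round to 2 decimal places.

522.33

Sum of periods 1–6: 906 + 237 + 898 + 81 + 305 + 707 = 3134
Divide by 6: 3134 / 6 = 522.33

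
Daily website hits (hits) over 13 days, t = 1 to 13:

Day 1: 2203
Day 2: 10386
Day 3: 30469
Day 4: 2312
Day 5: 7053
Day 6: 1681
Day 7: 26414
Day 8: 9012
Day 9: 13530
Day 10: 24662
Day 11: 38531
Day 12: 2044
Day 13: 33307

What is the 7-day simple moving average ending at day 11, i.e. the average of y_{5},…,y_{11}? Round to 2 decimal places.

Sum of periods 5–11: 7053 + 1681 + 26414 + 9012 + 13530 + 24662 + 38531 = 120883
Divide by 7: 120883 / 7 = 17269.00

17269.00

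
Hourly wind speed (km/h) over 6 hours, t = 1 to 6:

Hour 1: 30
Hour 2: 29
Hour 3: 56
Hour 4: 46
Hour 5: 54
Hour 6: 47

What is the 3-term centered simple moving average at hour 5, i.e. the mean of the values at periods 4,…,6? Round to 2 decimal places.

49.00

Sum of periods 4–6: 46 + 54 + 47 = 147
Divide by 3: 147 / 3 = 49.00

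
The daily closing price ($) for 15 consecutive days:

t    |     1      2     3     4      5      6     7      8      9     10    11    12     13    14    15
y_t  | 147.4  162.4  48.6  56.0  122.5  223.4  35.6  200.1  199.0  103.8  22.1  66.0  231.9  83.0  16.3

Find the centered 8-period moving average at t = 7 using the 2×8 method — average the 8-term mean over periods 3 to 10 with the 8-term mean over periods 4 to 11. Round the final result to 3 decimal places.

121.969

Sum over 3–10: 48.6 + 56.0 + 122.5 + 223.4 + 35.6 + 200.1 + 199.0 + 103.8 = 989.0
Sum over 4–11: 56.0 + 122.5 + 223.4 + 35.6 + 200.1 + 199.0 + 103.8 + 22.1 = 962.5
CMA at t=7 = (989.0 + 962.5) / (2·8) = 1951.5 / 16 = 121.969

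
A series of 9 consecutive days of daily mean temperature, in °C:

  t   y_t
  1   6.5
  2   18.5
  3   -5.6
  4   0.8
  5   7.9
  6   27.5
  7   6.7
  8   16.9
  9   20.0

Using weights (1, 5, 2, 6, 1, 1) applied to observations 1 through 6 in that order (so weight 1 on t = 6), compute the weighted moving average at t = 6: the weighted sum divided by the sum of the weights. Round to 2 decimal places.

Weighted sum: 1·6.5 + 5·18.5 + 2·-5.6 + 6·0.8 + 1·7.9 + 1·27.5 = 6.5 + 92.5 + -11.2 + 4.8 + 7.9 + 27.5 = 128.0
Weight total: 1 + 5 + 2 + 6 + 1 + 1 = 16
WMA = 128.0 / 16 = 8.00

8.00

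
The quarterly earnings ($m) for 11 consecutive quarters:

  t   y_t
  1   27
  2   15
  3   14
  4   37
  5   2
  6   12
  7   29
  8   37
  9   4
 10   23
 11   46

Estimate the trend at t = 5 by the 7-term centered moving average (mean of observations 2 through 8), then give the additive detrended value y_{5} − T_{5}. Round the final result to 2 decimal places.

Trend T_5 = (15 + 14 + 37 + 2 + 12 + 29 + 37) / 7 = 146/7 = 20.8571
Detrended value: 2 − 20.8571 = -18.86

-18.86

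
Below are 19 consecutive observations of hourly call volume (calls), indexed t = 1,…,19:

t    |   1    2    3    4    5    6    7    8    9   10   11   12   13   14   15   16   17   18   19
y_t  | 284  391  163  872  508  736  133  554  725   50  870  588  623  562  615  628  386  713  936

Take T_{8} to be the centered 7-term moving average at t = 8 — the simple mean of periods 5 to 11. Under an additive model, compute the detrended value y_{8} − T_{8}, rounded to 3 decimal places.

Trend T_8 = (508 + 736 + 133 + 554 + 725 + 50 + 870) / 7 = 3576/7 = 510.85714
Detrended value: 554 − 510.85714 = 43.143

43.143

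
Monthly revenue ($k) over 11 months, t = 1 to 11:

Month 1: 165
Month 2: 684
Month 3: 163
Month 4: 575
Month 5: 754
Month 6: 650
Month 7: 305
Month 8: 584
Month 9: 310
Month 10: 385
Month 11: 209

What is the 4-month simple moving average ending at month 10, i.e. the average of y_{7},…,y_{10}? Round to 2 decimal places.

396.00

Sum of periods 7–10: 305 + 584 + 310 + 385 = 1584
Divide by 4: 1584 / 4 = 396.00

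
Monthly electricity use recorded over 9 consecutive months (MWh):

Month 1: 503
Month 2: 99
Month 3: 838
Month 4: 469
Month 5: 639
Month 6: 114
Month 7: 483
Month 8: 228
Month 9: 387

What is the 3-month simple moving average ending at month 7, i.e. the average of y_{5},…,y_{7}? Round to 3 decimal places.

412.000

Sum of periods 5–7: 639 + 114 + 483 = 1236
Divide by 3: 1236 / 3 = 412.000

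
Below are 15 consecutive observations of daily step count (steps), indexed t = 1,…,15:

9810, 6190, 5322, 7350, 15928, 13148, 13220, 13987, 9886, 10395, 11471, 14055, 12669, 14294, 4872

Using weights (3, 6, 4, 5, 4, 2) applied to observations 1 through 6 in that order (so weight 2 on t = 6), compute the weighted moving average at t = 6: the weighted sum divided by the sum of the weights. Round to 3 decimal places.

8942.333

Weighted sum: 3·9810 + 6·6190 + 4·5322 + 5·7350 + 4·15928 + 2·13148 = 29430 + 37140 + 21288 + 36750 + 63712 + 26296 = 214616
Weight total: 3 + 6 + 4 + 5 + 4 + 2 = 24
WMA = 214616 / 24 = 8942.333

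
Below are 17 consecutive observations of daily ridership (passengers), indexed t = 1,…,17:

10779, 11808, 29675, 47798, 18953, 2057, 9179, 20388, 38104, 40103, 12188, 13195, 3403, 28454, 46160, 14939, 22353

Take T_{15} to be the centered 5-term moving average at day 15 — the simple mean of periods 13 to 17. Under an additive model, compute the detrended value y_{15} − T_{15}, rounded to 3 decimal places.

Trend T_15 = (3403 + 28454 + 46160 + 14939 + 22353) / 5 = 115309/5 = 23061.80000
Detrended value: 46160 − 23061.80000 = 23098.200

23098.200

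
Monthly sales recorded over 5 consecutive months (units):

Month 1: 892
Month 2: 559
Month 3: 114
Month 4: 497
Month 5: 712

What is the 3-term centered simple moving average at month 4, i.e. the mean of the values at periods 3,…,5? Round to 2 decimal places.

441.00

Sum of periods 3–5: 114 + 497 + 712 = 1323
Divide by 3: 1323 / 3 = 441.00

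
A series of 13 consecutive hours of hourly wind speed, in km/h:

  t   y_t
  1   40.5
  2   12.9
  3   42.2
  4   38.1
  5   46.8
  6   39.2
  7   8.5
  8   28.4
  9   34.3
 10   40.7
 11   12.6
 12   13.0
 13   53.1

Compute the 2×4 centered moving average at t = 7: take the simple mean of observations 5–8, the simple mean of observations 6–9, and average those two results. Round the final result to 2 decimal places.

Sum over 5–8: 46.8 + 39.2 + 8.5 + 28.4 = 122.9
Sum over 6–9: 39.2 + 8.5 + 28.4 + 34.3 = 110.4
CMA at t=7 = (122.9 + 110.4) / (2·4) = 233.3 / 8 = 29.16

29.16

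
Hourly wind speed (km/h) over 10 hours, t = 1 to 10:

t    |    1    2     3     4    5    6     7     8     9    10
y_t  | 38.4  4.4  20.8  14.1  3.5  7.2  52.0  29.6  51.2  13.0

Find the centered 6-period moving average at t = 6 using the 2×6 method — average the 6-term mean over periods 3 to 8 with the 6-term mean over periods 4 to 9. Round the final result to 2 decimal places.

Sum over 3–8: 20.8 + 14.1 + 3.5 + 7.2 + 52.0 + 29.6 = 127.2
Sum over 4–9: 14.1 + 3.5 + 7.2 + 52.0 + 29.6 + 51.2 = 157.6
CMA at t=6 = (127.2 + 157.6) / (2·6) = 284.8 / 12 = 23.73

23.73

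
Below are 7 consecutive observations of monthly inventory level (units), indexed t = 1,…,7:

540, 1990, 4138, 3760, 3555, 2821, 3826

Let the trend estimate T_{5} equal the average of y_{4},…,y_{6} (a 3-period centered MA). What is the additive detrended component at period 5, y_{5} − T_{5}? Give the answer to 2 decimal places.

Trend T_5 = (3760 + 3555 + 2821) / 3 = 10136/3 = 3378.6667
Detrended value: 3555 − 3378.6667 = 176.33

176.33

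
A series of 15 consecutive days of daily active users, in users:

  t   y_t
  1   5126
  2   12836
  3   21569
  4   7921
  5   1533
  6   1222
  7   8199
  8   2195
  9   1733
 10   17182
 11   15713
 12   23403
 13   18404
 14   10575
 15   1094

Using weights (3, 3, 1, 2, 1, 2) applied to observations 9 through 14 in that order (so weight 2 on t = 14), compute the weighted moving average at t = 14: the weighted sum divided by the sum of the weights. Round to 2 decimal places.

13234.83

Weighted sum: 3·1733 + 3·17182 + 1·15713 + 2·23403 + 1·18404 + 2·10575 = 5199 + 51546 + 15713 + 46806 + 18404 + 21150 = 158818
Weight total: 3 + 3 + 1 + 2 + 1 + 2 = 12
WMA = 158818 / 12 = 13234.83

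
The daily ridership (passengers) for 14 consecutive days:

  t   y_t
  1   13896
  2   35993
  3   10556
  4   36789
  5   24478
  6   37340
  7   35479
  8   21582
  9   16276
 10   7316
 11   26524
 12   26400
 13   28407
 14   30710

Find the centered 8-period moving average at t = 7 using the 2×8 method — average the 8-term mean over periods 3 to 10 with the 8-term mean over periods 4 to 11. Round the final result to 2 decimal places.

Sum over 3–10: 10556 + 36789 + 24478 + 37340 + 35479 + 21582 + 16276 + 7316 = 189816
Sum over 4–11: 36789 + 24478 + 37340 + 35479 + 21582 + 16276 + 7316 + 26524 = 205784
CMA at t=7 = (189816 + 205784) / (2·8) = 395600 / 16 = 24725.00

24725.00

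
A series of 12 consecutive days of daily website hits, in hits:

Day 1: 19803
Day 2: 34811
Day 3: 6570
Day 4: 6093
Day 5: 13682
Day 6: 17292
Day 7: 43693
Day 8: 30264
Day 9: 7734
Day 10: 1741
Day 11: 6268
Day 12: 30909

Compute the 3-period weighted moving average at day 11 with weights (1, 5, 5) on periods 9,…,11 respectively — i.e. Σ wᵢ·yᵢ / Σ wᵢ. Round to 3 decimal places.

4343.545

Weighted sum: 1·7734 + 5·1741 + 5·6268 = 7734 + 8705 + 31340 = 47779
Weight total: 1 + 5 + 5 = 11
WMA = 47779 / 11 = 4343.545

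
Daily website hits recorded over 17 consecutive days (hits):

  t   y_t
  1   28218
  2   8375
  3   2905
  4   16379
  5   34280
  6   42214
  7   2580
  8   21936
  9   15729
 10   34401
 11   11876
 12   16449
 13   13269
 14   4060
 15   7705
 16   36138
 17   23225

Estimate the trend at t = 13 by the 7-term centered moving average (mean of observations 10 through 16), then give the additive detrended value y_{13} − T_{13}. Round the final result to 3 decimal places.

-4430.714

Trend T_13 = (34401 + 11876 + 16449 + 13269 + 4060 + 7705 + 36138) / 7 = 123898/7 = 17699.71429
Detrended value: 13269 − 17699.71429 = -4430.714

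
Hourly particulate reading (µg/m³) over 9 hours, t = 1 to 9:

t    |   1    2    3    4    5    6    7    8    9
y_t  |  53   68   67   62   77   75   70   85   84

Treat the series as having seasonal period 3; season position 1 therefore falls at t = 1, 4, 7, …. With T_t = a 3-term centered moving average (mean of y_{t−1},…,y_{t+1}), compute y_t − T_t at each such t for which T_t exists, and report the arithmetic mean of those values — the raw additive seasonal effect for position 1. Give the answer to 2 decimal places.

Season position 1 occurs at t = 4, 7 (where T_t is defined).
t=4: T_4 = 68.6667; y_4 − T_4 = 62 − 68.6667 = -6.6667
t=7: T_7 = 76.6667; y_7 − T_7 = 70 − 76.6667 = -6.6667
Mean deviation: (-6.6667 + -6.6667) / 2 = -6.67

-6.67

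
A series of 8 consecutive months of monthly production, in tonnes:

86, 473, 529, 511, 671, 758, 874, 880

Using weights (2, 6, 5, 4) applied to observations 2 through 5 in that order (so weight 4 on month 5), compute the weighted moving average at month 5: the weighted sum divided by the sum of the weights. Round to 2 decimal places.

550.53

Weighted sum: 2·473 + 6·529 + 5·511 + 4·671 = 946 + 3174 + 2555 + 2684 = 9359
Weight total: 2 + 6 + 5 + 4 = 17
WMA = 9359 / 17 = 550.53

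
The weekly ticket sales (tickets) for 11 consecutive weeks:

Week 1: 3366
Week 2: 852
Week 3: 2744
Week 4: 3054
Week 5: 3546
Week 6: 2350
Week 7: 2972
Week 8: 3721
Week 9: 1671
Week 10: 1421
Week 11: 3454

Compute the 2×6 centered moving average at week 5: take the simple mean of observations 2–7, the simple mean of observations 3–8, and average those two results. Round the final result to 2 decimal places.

Sum over 2–7: 852 + 2744 + 3054 + 3546 + 2350 + 2972 = 15518
Sum over 3–8: 2744 + 3054 + 3546 + 2350 + 2972 + 3721 = 18387
CMA at t=5 = (15518 + 18387) / (2·6) = 33905 / 12 = 2825.42

2825.42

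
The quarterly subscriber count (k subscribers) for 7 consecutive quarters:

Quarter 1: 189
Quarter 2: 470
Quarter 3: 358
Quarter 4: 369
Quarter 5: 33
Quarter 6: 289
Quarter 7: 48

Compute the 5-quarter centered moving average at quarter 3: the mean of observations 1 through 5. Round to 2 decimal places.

Sum of periods 1–5: 189 + 470 + 358 + 369 + 33 = 1419
Divide by 5: 1419 / 5 = 283.80

283.80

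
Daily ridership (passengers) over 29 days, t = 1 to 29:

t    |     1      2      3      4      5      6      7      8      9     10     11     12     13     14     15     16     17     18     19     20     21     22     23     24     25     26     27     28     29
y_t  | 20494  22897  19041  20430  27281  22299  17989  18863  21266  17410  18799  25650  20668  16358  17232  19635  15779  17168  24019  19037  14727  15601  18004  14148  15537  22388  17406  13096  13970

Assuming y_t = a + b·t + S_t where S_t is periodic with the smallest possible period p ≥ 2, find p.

7

First differences y_{t+1} − y_t: 2403, -3856, 1389, 6851, -4982, -4310, 874, 2403, -3856, 1389, 6851, -4982, -4310, 874, 2403, -3856, …
The difference pattern repeats every 7 terms and not for any smaller step, so p = 7.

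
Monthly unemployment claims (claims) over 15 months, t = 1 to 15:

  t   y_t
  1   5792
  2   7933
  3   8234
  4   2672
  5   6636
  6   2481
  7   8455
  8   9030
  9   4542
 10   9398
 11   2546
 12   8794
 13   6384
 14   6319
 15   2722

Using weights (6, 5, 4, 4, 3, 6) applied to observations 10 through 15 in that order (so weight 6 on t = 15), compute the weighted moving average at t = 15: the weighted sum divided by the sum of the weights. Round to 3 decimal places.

Weighted sum: 6·9398 + 5·2546 + 4·8794 + 4·6384 + 3·6319 + 6·2722 = 56388 + 12730 + 35176 + 25536 + 18957 + 16332 = 165119
Weight total: 6 + 5 + 4 + 4 + 3 + 6 = 28
WMA = 165119 / 28 = 5897.107

5897.107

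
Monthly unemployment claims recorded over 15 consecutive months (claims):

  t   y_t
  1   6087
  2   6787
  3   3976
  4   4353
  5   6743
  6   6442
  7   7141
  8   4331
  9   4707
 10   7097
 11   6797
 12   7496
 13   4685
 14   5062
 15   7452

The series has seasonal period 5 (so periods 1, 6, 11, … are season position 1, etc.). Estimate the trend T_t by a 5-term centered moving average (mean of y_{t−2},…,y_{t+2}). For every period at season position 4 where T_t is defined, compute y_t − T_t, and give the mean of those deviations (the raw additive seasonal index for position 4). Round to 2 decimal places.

-1307.40

Season position 4 occurs at t = 4, 9 (where T_t is defined).
t=4: T_4 = 5660.2000; y_4 − T_4 = 4353 − 5660.2000 = -1307.2000
t=9: T_9 = 6014.6000; y_9 − T_9 = 4707 − 6014.6000 = -1307.6000
Mean deviation: (-1307.2000 + -1307.6000) / 2 = -1307.40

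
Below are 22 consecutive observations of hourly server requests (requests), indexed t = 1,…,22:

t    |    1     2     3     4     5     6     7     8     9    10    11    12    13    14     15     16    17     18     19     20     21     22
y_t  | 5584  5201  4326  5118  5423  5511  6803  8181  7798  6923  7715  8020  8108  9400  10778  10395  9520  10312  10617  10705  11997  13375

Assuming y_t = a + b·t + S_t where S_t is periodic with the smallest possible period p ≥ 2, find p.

7

First differences y_{t+1} − y_t: -383, -875, 792, 305, 88, 1292, 1378, -383, -875, 792, 305, 88, 1292, 1378, -383, -875, …
The difference pattern repeats every 7 terms and not for any smaller step, so p = 7.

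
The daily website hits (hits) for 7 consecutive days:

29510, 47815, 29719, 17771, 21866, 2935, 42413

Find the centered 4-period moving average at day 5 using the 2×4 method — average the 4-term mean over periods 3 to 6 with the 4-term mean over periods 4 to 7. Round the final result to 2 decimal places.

19659.50

Sum over 3–6: 29719 + 17771 + 21866 + 2935 = 72291
Sum over 4–7: 17771 + 21866 + 2935 + 42413 = 84985
CMA at t=5 = (72291 + 84985) / (2·4) = 157276 / 8 = 19659.50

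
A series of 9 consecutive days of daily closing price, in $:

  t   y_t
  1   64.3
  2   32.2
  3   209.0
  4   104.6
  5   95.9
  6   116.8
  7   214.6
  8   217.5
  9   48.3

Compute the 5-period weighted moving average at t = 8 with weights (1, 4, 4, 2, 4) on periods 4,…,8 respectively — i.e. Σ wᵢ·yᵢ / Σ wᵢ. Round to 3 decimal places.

150.307

Weighted sum: 1·104.6 + 4·95.9 + 4·116.8 + 2·214.6 + 4·217.5 = 104.6 + 383.6 + 467.2 + 429.2 + 870.0 = 2254.6
Weight total: 1 + 4 + 4 + 2 + 4 = 15
WMA = 2254.6 / 15 = 150.307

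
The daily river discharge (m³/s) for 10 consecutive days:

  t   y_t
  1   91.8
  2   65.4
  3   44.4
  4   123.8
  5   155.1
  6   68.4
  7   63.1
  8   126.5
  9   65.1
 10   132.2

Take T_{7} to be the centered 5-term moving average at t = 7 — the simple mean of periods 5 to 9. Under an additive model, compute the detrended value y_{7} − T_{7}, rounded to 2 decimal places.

Trend T_7 = (155.1 + 68.4 + 63.1 + 126.5 + 65.1) / 5 = 478.2/5 = 95.6400
Detrended value: 63.1 − 95.6400 = -32.54

-32.54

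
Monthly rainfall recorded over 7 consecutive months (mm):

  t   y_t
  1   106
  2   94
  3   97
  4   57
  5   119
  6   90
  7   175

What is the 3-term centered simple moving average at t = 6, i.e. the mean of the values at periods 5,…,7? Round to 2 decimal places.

128.00

Sum of periods 5–7: 119 + 90 + 175 = 384
Divide by 3: 384 / 3 = 128.00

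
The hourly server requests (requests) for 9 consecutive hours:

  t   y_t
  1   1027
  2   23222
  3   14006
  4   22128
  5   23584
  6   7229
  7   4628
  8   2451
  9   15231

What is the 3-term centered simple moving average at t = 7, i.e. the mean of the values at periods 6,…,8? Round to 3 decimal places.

4769.333

Sum of periods 6–8: 7229 + 4628 + 2451 = 14308
Divide by 3: 14308 / 3 = 4769.333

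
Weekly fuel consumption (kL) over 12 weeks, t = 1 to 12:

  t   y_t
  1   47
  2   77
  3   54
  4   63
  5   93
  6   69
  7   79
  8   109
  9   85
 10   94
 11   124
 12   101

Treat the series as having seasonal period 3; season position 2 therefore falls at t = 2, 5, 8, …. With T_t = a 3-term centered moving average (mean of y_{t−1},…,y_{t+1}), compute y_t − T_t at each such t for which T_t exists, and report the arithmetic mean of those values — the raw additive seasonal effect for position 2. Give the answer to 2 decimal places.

Season position 2 occurs at t = 2, 5, 8, 11 (where T_t is defined).
t=2: T_2 = 59.3333; y_2 − T_2 = 77 − 59.3333 = 17.6667
t=5: T_5 = 75.0000; y_5 − T_5 = 93 − 75.0000 = 18.0000
t=8: T_8 = 91.0000; y_8 − T_8 = 109 − 91.0000 = 18.0000
t=11: T_11 = 106.3333; y_11 − T_11 = 124 − 106.3333 = 17.6667
Mean deviation: (17.6667 + 18.0000 + 18.0000 + 17.6667) / 4 = 17.83

17.83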